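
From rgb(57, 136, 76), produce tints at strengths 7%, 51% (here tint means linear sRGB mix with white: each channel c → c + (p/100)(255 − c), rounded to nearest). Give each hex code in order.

7%: (57 + 13.86 = 70.86→71, 136 + 8.33 = 144.33→144, 76 + 12.53 = 88.53→89) → #479059
51%: (57 + 100.98 = 157.98→158, 136 + 60.69 = 196.69→197, 76 + 91.29 = 167.29→167) → #9EC5A7

#479059, #9EC5A7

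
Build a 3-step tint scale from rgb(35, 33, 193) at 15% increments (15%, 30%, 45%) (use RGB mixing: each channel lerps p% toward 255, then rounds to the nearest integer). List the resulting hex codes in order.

#4442ca, #6564d4, #8685dd

15%: (35 + 33 = 68→68, 33 + 33.3 = 66.3→66, 193 + 9.3 = 202.3→202) → #4442ca
30%: (35 + 66 = 101→101, 33 + 66.6 = 99.6→100, 193 + 18.6 = 211.6→212) → #6564d4
45%: (35 + 99 = 134→134, 33 + 99.9 = 132.9→133, 193 + 27.9 = 220.9→221) → #8685dd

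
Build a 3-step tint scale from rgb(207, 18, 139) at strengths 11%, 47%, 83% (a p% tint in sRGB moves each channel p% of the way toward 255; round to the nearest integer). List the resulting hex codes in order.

#D42C98, #E681C2, #F7D7EB

11%: (207 + 5.28 = 212.28→212, 18 + 26.07 = 44.07→44, 139 + 12.76 = 151.76→152) → #D42C98
47%: (207 + 22.56 = 229.56→230, 18 + 111.39 = 129.39→129, 139 + 54.52 = 193.52→194) → #E681C2
83%: (207 + 39.84 = 246.84→247, 18 + 196.71 = 214.71→215, 139 + 96.28 = 235.28→235) → #F7D7EB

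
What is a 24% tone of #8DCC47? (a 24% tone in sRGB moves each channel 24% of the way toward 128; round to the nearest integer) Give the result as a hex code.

#8DCC47 is rgb(141, 204, 71).
Per channel, c → c + 0.24(128 − c):
  R: 141 − 3.12 = 137.88 → 138
  G: 204 + 0.24×(128−204) = 204 − 18.24 = 185.76 → 186
  B: 71 + 0.24×(128−71) = 71 + 13.68 = 84.68 → 85
rgb(138, 186, 85) = #8ABA55.

#8ABA55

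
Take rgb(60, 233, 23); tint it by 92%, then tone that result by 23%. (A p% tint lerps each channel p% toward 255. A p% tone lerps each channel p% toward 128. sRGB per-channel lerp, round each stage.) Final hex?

#d5e0d3

A 92% tint moves each channel 92% toward 255:
  R: 60 + 0.92×(255−60) = 60 + 179.4 = 239.4 → 239
  G: 233 + 0.92×(255−233) = 233 + 20.24 = 253.24 → 253
  B: 23 + 0.92×(255−23) = 23 + 213.44 = 236.44 → 236
After the tint: rgb(239, 253, 236) = #effdec.
A 23% tone moves each channel 23% toward 128:
  R: 239 + 0.23×(128−239) = 239 − 25.53 = 213.47 → 213
  G: 253 + 0.23×(128−253) = 253 − 28.75 = 224.25 → 224
  B: 236 − 24.84 = 211.16 → 211
rgb(213, 224, 211) = #d5e0d3.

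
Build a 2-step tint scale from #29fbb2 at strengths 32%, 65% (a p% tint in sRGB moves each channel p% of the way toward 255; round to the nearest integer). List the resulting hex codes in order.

#6dfccb, #b4fee4

#29fbb2 is rgb(41, 251, 178).
32%: (41 + 68.48 = 109.48→109, 251 + 1.28 = 252.28→252, 178 + 24.64 = 202.64→203) → #6dfccb
65%: (41 + 139.1 = 180.1→180, 251 + 2.6 = 253.6→254, 178 + 50.05 = 228.05→228) → #b4fee4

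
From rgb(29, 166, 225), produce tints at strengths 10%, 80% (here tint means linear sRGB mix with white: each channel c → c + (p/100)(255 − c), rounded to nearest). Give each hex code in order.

#34afe4, #d2edf9

10%: (29 + 22.6 = 51.6→52, 166 + 8.9 = 174.9→175, 225 + 3 = 228→228) → #34afe4
80%: (29 + 180.8 = 209.8→210, 166 + 71.2 = 237.2→237, 225 + 24 = 249→249) → #d2edf9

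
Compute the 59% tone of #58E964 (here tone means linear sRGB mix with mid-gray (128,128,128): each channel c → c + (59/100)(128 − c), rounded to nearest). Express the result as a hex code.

#70AB75

#58E964 is rgb(88, 233, 100).
Per channel, c → c + 0.59(128 − c):
  R: 88 + 0.59×(128−88) = 88 + 23.6 = 111.6 → 112
  G: 233 + 0.59×(128−233) = 233 − 61.95 = 171.05 → 171
  B: 100 + 0.59×(128−100) = 100 + 16.52 = 116.52 → 117
rgb(112, 171, 117) = #70AB75.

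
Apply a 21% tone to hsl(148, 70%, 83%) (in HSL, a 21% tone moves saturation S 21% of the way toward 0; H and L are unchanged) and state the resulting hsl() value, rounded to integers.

S moves 21% from 70 toward 0: 70 − 14.7 = 55.3 → 55.
H and L are unchanged.

hsl(148, 55%, 83%)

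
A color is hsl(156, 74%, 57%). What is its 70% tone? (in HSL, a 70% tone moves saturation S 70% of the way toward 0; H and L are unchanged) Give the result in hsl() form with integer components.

S moves 70% from 74 toward 0: 74 − 51.8 = 22.2 → 22.
H and L are unchanged.

hsl(156, 22%, 57%)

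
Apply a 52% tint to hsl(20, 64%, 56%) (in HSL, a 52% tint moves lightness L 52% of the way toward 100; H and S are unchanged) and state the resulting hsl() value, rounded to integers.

L moves 52% from 56 toward 100: 56 + 22.88 = 78.88 → 79.
H and S are unchanged.

hsl(20, 64%, 79%)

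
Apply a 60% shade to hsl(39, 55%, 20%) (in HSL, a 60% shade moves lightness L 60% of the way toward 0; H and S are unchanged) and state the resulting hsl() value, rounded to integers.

hsl(39, 55%, 8%)

L moves 60% from 20 toward 0: 20 − 12 = 8 → 8.
H and S are unchanged.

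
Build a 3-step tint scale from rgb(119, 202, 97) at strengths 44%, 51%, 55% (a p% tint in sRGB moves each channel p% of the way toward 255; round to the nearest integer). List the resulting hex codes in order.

44%: (119 + 59.84 = 178.84→179, 202 + 23.32 = 225.32→225, 97 + 69.52 = 166.52→167) → #b3e1a7
51%: (119 + 69.36 = 188.36→188, 202 + 27.03 = 229.03→229, 97 + 80.58 = 177.58→178) → #bce5b2
55%: (119 + 74.8 = 193.8→194, 202 + 29.15 = 231.15→231, 97 + 86.9 = 183.9→184) → #c2e7b8

#b3e1a7, #bce5b2, #c2e7b8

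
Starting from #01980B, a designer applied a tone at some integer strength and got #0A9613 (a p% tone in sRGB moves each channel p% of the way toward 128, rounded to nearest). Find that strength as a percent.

7%

#01980B is rgb(1, 152, 11); #0A9613 is rgb(10, 150, 19).
On the R channel (widest range): 10 ≈ 1 + (p/100)(128 − 1), so p ≈ 100×(10 − 1)/(128 − 1) = 900/127 = 7.09.
p = 7 reproduces all three channels after rounding.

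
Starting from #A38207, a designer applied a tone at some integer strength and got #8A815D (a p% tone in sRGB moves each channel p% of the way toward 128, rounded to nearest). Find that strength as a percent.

71%

#A38207 is rgb(163, 130, 7); #8A815D is rgb(138, 129, 93).
On the B channel (widest range): 93 ≈ 7 + (p/100)(128 − 7), so p ≈ 100×(93 − 7)/(128 − 7) = 8600/121 = 71.07.
p = 71 reproduces all three channels after rounding.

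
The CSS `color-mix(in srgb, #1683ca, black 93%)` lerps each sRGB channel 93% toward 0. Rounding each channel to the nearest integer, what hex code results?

#1683ca is rgb(22, 131, 202).
A 93% shade moves each channel 93% toward 0:
  R: 22 + 0.93×(0−22) = 22 − 20.46 = 1.54 → 2
  G: 131 − 121.83 = 9.17 → 9
  B: 202 + 0.93×(0−202) = 202 − 187.86 = 14.14 → 14
rgb(2, 9, 14) = #02090e.

#02090e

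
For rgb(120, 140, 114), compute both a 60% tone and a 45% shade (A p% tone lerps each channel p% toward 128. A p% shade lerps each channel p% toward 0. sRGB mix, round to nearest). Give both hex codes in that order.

60% tone:
  R: 120 + 4.8 = 124.8 → 125
  G: 140 + 0.6×(128−140) = 140 − 7.2 = 132.8 → 133
  B: 114 + 0.6×(128−114) = 114 + 8.4 = 122.4 → 122
  → #7D857A
45% shade:
  R: 120 + 0.45×(0−120) = 120 − 54 = 66 → 66
  G: 140 − 63 = 77 → 77
  B: 114 − 51.3 = 62.7 → 63
  → #424D3F

#7D857A, #424D3F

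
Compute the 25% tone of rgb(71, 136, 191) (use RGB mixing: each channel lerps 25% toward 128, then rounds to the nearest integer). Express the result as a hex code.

Lerp each channel 25% toward 128:
  R: 71 + 0.25×(128−71) = 71 + 14.25 = 85.25 → 85
  G: 136 − 2 = 134 → 134
  B: 191 − 15.75 = 175.25 → 175
rgb(85, 134, 175) = #5586AF.

#5586AF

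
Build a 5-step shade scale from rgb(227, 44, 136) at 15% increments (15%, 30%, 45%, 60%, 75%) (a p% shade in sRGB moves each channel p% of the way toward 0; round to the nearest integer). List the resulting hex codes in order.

15%: (227 − 34.05 = 192.95→193, 44 − 6.6 = 37.4→37, 136 − 20.4 = 115.6→116) → #C12574
30%: (227 − 68.1 = 158.9→159, 44 − 13.2 = 30.8→31, 136 − 40.8 = 95.2→95) → #9F1F5F
45%: (227 − 102.15 = 124.85→125, 44 − 19.8 = 24.2→24, 136 − 61.2 = 74.8→75) → #7D184B
60%: (227 − 136.2 = 90.8→91, 44 − 26.4 = 17.6→18, 136 − 81.6 = 54.4→54) → #5B1236
75%: (227 − 170.25 = 56.75→57, 44 − 33 = 11→11, 136 − 102 = 34→34) → #390B22

#C12574, #9F1F5F, #7D184B, #5B1236, #390B22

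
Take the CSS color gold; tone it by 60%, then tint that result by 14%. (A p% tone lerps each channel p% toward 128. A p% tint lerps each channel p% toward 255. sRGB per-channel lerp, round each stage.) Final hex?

CSS gold is rgb(255, 215, 0).
Lerp each channel 60% toward 128:
  R: 255 + 0.6×(128−255) = 255 − 76.2 = 178.8 → 179
  G: 215 − 52.2 = 162.8 → 163
  B: 0 + 0.6×(128−0) = 0 + 76.8 = 76.8 → 77
After the tone: rgb(179, 163, 77) = #b3a34d.
A 14% tint moves each channel 14% toward 255:
  R: 179 + 0.14×(255−179) = 179 + 10.64 = 189.64 → 190
  G: 163 + 0.14×(255−163) = 163 + 12.88 = 175.88 → 176
  B: 77 + 0.14×(255−77) = 77 + 24.92 = 101.92 → 102
rgb(190, 176, 102) = #beb066.

#beb066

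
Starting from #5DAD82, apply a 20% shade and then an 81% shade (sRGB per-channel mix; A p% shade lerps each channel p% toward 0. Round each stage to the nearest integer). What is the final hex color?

#5DAD82 is rgb(93, 173, 130).
Lerp each channel 20% toward 0:
  R: 93 + 0.2×(0−93) = 93 − 18.6 = 74.4 → 74
  G: 173 − 34.6 = 138.4 → 138
  B: 130 − 26 = 104 → 104
After the shade: rgb(74, 138, 104) = #4A8A68.
An 81% shade moves each channel 81% toward 0:
  R: 74 + 0.81×(0−74) = 74 − 59.94 = 14.06 → 14
  G: 138 + 0.81×(0−138) = 138 − 111.78 = 26.22 → 26
  B: 104 + 0.81×(0−104) = 104 − 84.24 = 19.76 → 20
rgb(14, 26, 20) = #0E1A14.

#0E1A14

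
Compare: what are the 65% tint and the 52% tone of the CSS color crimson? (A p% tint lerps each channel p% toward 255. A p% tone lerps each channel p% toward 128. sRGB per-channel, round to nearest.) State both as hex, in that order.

#f3adbb, #ac4c5f

CSS crimson is rgb(220, 20, 60).
65% tint:
  R: 220 + 0.65×(255−220) = 220 + 22.75 = 242.75 → 243
  G: 20 + 0.65×(255−20) = 20 + 152.75 = 172.75 → 173
  B: 60 + 126.75 = 186.75 → 187
  → #f3adbb
52% tone:
  R: 220 − 47.84 = 172.16 → 172
  G: 20 + 0.52×(128−20) = 20 + 56.16 = 76.16 → 76
  B: 60 + 35.36 = 95.36 → 95
  → #ac4c5f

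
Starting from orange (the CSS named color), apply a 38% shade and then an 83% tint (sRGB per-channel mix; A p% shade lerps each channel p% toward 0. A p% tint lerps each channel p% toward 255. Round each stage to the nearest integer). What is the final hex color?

CSS orange is rgb(255, 165, 0).
A 38% shade moves each channel 38% toward 0:
  R: 255 + 0.38×(0−255) = 255 − 96.9 = 158.1 → 158
  G: 165 − 62.7 = 102.3 → 102
  B: 0 + 0 = 0 → 0
After the shade: rgb(158, 102, 0) = #9e6600.
Per channel, c → c + 0.83(255 − c):
  R: 158 + 0.83×(255−158) = 158 + 80.51 = 238.51 → 239
  G: 102 + 0.83×(255−102) = 102 + 126.99 = 228.99 → 229
  B: 0 + 0.83×(255−0) = 0 + 211.65 = 211.65 → 212
rgb(239, 229, 212) = #efe5d4.

#efe5d4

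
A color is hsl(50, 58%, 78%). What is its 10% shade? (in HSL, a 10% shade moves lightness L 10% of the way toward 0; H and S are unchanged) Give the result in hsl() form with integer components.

hsl(50, 58%, 70%)

L moves 10% from 78 toward 0: 78 − 7.8 = 70.2 → 70.
H and S are unchanged.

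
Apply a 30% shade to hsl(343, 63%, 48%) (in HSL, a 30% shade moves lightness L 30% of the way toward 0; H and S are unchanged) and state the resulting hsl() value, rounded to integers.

L moves 30% from 48 toward 0: 48 − 14.4 = 33.6 → 34.
H and S are unchanged.

hsl(343, 63%, 34%)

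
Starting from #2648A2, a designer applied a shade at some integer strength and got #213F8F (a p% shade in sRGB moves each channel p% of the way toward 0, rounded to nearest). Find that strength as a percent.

12%

#2648A2 is rgb(38, 72, 162); #213F8F is rgb(33, 63, 143).
On the B channel (widest range): 143 ≈ 162 + (p/100)(0 − 162), so p ≈ 100×(143 − 162)/(0 − 162) = -1900/-162 = 11.73.
p = 12 reproduces all three channels after rounding.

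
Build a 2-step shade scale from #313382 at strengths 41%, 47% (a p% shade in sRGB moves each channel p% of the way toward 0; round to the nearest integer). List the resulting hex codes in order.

#1D1E4D, #1A1B45

#313382 is rgb(49, 51, 130).
41%: (49 − 20.09 = 28.91→29, 51 − 20.91 = 30.09→30, 130 − 53.3 = 76.7→77) → #1D1E4D
47%: (49 − 23.03 = 25.97→26, 51 − 23.97 = 27.03→27, 130 − 61.1 = 68.9→69) → #1A1B45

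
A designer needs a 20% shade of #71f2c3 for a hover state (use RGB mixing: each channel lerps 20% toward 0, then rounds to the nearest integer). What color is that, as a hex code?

#71f2c3 is rgb(113, 242, 195).
Per channel, c → c + 0.2(0 − c):
  R: 113 + 0.2×(0−113) = 113 − 22.6 = 90.4 → 90
  G: 242 + 0.2×(0−242) = 242 − 48.4 = 193.6 → 194
  B: 195 − 39 = 156 → 156
rgb(90, 194, 156) = #5ac29c.

#5ac29c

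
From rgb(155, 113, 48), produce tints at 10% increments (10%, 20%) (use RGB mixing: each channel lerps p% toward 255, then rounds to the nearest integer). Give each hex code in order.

#A57F45, #AF8D59

10%: (155 + 10 = 165→165, 113 + 14.2 = 127.2→127, 48 + 20.7 = 68.7→69) → #A57F45
20%: (155 + 20 = 175→175, 113 + 28.4 = 141.4→141, 48 + 41.4 = 89.4→89) → #AF8D59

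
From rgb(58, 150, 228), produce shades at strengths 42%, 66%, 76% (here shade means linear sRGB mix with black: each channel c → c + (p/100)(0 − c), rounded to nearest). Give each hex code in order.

#225784, #14334E, #0E2437

42%: (58 − 24.36 = 33.64→34, 150 − 63 = 87→87, 228 − 95.76 = 132.24→132) → #225784
66%: (58 − 38.28 = 19.72→20, 150 − 99 = 51→51, 228 − 150.48 = 77.52→78) → #14334E
76%: (58 − 44.08 = 13.92→14, 150 − 114 = 36→36, 228 − 173.28 = 54.72→55) → #0E2437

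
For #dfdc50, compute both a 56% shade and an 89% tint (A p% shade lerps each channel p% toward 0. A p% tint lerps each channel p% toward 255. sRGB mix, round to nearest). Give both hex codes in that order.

#dfdc50 is rgb(223, 220, 80).
56% shade:
  R: 223 + 0.56×(0−223) = 223 − 124.88 = 98.12 → 98
  G: 220 + 0.56×(0−220) = 220 − 123.2 = 96.8 → 97
  B: 80 − 44.8 = 35.2 → 35
  → #626123
89% tint:
  R: 223 + 0.89×(255−223) = 223 + 28.48 = 251.48 → 251
  G: 220 + 0.89×(255−220) = 220 + 31.15 = 251.15 → 251
  B: 80 + 155.75 = 235.75 → 236
  → #fbfbec

#626123, #fbfbec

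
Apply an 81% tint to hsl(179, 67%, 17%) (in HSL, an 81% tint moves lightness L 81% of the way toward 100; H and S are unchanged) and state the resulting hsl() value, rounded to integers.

hsl(179, 67%, 84%)

L moves 81% from 17 toward 100: 17 + 67.23 = 84.23 → 84.
H and S are unchanged.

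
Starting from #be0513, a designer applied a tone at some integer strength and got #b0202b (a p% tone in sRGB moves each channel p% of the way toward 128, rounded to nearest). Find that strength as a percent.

22%

#be0513 is rgb(190, 5, 19); #b0202b is rgb(176, 32, 43).
On the G channel (widest range): 32 ≈ 5 + (p/100)(128 − 5), so p ≈ 100×(32 − 5)/(128 − 5) = 2700/123 = 21.95.
p = 22 reproduces all three channels after rounding.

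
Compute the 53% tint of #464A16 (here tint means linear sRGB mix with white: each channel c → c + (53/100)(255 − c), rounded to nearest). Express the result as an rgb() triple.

#464A16 is rgb(70, 74, 22).
Lerp each channel 53% toward 255:
  R: 70 + 98.05 = 168.05 → 168
  G: 74 + 0.53×(255−74) = 74 + 95.93 = 169.93 → 170
  B: 22 + 123.49 = 145.49 → 145

rgb(168, 170, 145)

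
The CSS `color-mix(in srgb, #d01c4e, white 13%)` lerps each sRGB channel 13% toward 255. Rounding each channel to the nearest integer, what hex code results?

#d01c4e is rgb(208, 28, 78).
Lerp each channel 13% toward 255:
  R: 208 + 6.11 = 214.11 → 214
  G: 28 + 29.51 = 57.51 → 58
  B: 78 + 0.13×(255−78) = 78 + 23.01 = 101.01 → 101
rgb(214, 58, 101) = #d63a65.

#d63a65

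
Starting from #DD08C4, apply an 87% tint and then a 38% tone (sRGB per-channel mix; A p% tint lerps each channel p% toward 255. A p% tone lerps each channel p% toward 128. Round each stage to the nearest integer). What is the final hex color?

#DD08C4 is rgb(221, 8, 196).
An 87% tint moves each channel 87% toward 255:
  R: 221 + 0.87×(255−221) = 221 + 29.58 = 250.58 → 251
  G: 8 + 214.89 = 222.89 → 223
  B: 196 + 51.33 = 247.33 → 247
After the tint: rgb(251, 223, 247) = #FBDFF7.
Per channel, c → c + 0.38(128 − c):
  R: 251 + 0.38×(128−251) = 251 − 46.74 = 204.26 → 204
  G: 223 + 0.38×(128−223) = 223 − 36.1 = 186.9 → 187
  B: 247 + 0.38×(128−247) = 247 − 45.22 = 201.78 → 202
rgb(204, 187, 202) = #CCBBCA.

#CCBBCA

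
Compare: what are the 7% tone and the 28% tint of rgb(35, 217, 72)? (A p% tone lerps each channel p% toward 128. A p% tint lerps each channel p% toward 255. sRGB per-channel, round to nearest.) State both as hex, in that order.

7% tone:
  R: 35 + 6.51 = 41.51 → 42
  G: 217 + 0.07×(128−217) = 217 − 6.23 = 210.77 → 211
  B: 72 + 0.07×(128−72) = 72 + 3.92 = 75.92 → 76
  → #2AD34C
28% tint:
  R: 35 + 0.28×(255−35) = 35 + 61.6 = 96.6 → 97
  G: 217 + 10.64 = 227.64 → 228
  B: 72 + 51.24 = 123.24 → 123
  → #61E47B

#2AD34C, #61E47B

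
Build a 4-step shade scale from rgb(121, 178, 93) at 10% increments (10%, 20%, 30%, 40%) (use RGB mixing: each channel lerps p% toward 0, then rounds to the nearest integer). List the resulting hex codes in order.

10%: (121 − 12.1 = 108.9→109, 178 − 17.8 = 160.2→160, 93 − 9.3 = 83.7→84) → #6DA054
20%: (121 − 24.2 = 96.8→97, 178 − 35.6 = 142.4→142, 93 − 18.6 = 74.4→74) → #618E4A
30%: (121 − 36.3 = 84.7→85, 178 − 53.4 = 124.6→125, 93 − 27.9 = 65.1→65) → #557D41
40%: (121 − 48.4 = 72.6→73, 178 − 71.2 = 106.8→107, 93 − 37.2 = 55.8→56) → #496B38

#6DA054, #618E4A, #557D41, #496B38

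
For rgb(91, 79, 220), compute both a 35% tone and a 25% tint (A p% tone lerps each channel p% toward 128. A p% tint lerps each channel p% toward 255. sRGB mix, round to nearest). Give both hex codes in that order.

35% tone:
  R: 91 + 0.35×(128−91) = 91 + 12.95 = 103.95 → 104
  G: 79 + 0.35×(128−79) = 79 + 17.15 = 96.15 → 96
  B: 220 + 0.35×(128−220) = 220 − 32.2 = 187.8 → 188
  → #6860bc
25% tint:
  R: 91 + 41 = 132 → 132
  G: 79 + 0.25×(255−79) = 79 + 44 = 123 → 123
  B: 220 + 8.75 = 228.75 → 229
  → #847be5

#6860bc, #847be5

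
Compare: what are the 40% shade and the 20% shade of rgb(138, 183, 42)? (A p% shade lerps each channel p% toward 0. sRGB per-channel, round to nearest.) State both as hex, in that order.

#536E19, #6E9222

40% shade:
  R: 138 + 0.4×(0−138) = 138 − 55.2 = 82.8 → 83
  G: 183 − 73.2 = 109.8 → 110
  B: 42 − 16.8 = 25.2 → 25
  → #536E19
20% shade:
  R: 138 + 0.2×(0−138) = 138 − 27.6 = 110.4 → 110
  G: 183 + 0.2×(0−183) = 183 − 36.6 = 146.4 → 146
  B: 42 − 8.4 = 33.6 → 34
  → #6E9222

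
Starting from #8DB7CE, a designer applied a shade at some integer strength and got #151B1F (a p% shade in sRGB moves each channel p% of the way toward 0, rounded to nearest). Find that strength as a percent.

85%

#8DB7CE is rgb(141, 183, 206); #151B1F is rgb(21, 27, 31).
On the B channel (widest range): 31 ≈ 206 + (p/100)(0 − 206), so p ≈ 100×(31 − 206)/(0 − 206) = -17500/-206 = 84.95.
p = 85 reproduces all three channels after rounding.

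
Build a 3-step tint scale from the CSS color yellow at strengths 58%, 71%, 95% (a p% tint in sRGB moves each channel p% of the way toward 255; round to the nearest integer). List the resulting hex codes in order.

CSS yellow is rgb(255, 255, 0).
58%: (255→255, 255→255, 0 + 147.9 = 147.9→148) → #FFFF94
71%: (255→255, 255→255, 0 + 181.05 = 181.05→181) → #FFFFB5
95%: (255→255, 255→255, 0 + 242.25 = 242.25→242) → #FFFFF2

#FFFF94, #FFFFB5, #FFFFF2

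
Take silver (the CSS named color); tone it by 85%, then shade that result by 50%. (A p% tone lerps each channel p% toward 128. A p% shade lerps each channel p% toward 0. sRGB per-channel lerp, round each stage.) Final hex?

CSS silver is rgb(192, 192, 192).
An 85% tone moves each channel 85% toward 128:
  R: 192 − 54.4 = 137.6 → 138
  G: 192 + 0.85×(128−192) = 192 − 54.4 = 137.6 → 138
  B: 192 − 54.4 = 137.6 → 138
After the tone: rgb(138, 138, 138) = #8A8A8A.
Lerp each channel 50% toward 0:
  R: 138 − 69 = 69 → 69
  G: 138 − 69 = 69 → 69
  B: 138 − 69 = 69 → 69
rgb(69, 69, 69) = #454545.

#454545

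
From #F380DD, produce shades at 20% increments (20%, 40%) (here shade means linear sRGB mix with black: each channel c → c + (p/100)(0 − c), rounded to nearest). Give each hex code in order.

#F380DD is rgb(243, 128, 221).
20%: (243 − 48.6 = 194.4→194, 128 − 25.6 = 102.4→102, 221 − 44.2 = 176.8→177) → #C266B1
40%: (243 − 97.2 = 145.8→146, 128 − 51.2 = 76.8→77, 221 − 88.4 = 132.6→133) → #924D85

#C266B1, #924D85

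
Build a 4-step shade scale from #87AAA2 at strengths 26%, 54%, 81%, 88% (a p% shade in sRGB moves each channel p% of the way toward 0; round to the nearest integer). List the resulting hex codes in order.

#87AAA2 is rgb(135, 170, 162).
26%: (135 − 35.1 = 99.9→100, 170 − 44.2 = 125.8→126, 162 − 42.12 = 119.88→120) → #647E78
54%: (135 − 72.9 = 62.1→62, 170 − 91.8 = 78.2→78, 162 − 87.48 = 74.52→75) → #3E4E4B
81%: (135 − 109.35 = 25.65→26, 170 − 137.7 = 32.3→32, 162 − 131.22 = 30.78→31) → #1A201F
88%: (135 − 118.8 = 16.2→16, 170 − 149.6 = 20.4→20, 162 − 142.56 = 19.44→19) → #101413

#647E78, #3E4E4B, #1A201F, #101413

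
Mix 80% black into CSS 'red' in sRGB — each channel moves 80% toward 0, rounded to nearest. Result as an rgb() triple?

rgb(51, 0, 0)

CSS red is rgb(255, 0, 0).
Per channel, c → c + 0.8(0 − c):
  R: 255 + 0.8×(0−255) = 255 − 204 = 51 → 51
  G: 0 + 0 = 0 → 0
  B: 0 + 0.8×(0−0) = 0 + 0 = 0 → 0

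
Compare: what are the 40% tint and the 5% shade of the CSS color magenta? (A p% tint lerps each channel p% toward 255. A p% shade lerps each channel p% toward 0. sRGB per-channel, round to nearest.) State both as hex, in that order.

#FF66FF, #F200F2

CSS magenta is rgb(255, 0, 255).
40% tint:
  R: 255 + 0.4×(255−255) = 255 + 0 = 255 → 255
  G: 0 + 0.4×(255−0) = 0 + 102 = 102 → 102
  B: 255 + 0 = 255 → 255
  → #FF66FF
5% shade:
  R: 255 − 12.75 = 242.25 → 242
  G: 0 + 0.05×(0−0) = 0 + 0 = 0 → 0
  B: 255 − 12.75 = 242.25 → 242
  → #F200F2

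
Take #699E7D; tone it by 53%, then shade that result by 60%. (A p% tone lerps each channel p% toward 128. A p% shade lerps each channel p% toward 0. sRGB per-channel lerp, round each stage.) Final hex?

#699E7D is rgb(105, 158, 125).
A 53% tone moves each channel 53% toward 128:
  R: 105 + 12.19 = 117.19 → 117
  G: 158 + 0.53×(128−158) = 158 − 15.9 = 142.1 → 142
  B: 125 + 1.59 = 126.59 → 127
After the tone: rgb(117, 142, 127) = #758E7F.
Lerp each channel 60% toward 0:
  R: 117 − 70.2 = 46.8 → 47
  G: 142 + 0.6×(0−142) = 142 − 85.2 = 56.8 → 57
  B: 127 + 0.6×(0−127) = 127 − 76.2 = 50.8 → 51
rgb(47, 57, 51) = #2F3933.

#2F3933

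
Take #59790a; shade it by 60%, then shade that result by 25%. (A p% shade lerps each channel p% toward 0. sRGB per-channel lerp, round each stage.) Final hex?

#1b2403

#59790a is rgb(89, 121, 10).
Per channel, c → c + 0.6(0 − c):
  R: 89 + 0.6×(0−89) = 89 − 53.4 = 35.6 → 36
  G: 121 + 0.6×(0−121) = 121 − 72.6 = 48.4 → 48
  B: 10 − 6 = 4 → 4
After the shade: rgb(36, 48, 4) = #243004.
Per channel, c → c + 0.25(0 − c):
  R: 36 − 9 = 27 → 27
  G: 48 + 0.25×(0−48) = 48 − 12 = 36 → 36
  B: 4 − 1 = 3 → 3
rgb(27, 36, 3) = #1b2403.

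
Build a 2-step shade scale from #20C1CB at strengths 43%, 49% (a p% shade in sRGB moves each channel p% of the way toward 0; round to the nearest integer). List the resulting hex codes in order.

#20C1CB is rgb(32, 193, 203).
43%: (32 − 13.76 = 18.24→18, 193 − 82.99 = 110.01→110, 203 − 87.29 = 115.71→116) → #126E74
49%: (32 − 15.68 = 16.32→16, 193 − 94.57 = 98.43→98, 203 − 99.47 = 103.53→104) → #106268

#126E74, #106268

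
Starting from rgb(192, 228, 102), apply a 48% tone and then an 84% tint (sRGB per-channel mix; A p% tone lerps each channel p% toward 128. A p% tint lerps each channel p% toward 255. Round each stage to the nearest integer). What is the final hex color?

Per channel, c → c + 0.48(128 − c):
  R: 192 + 0.48×(128−192) = 192 − 30.72 = 161.28 → 161
  G: 228 + 0.48×(128−228) = 228 − 48 = 180 → 180
  B: 102 + 12.48 = 114.48 → 114
After the tone: rgb(161, 180, 114) = #a1b472.
An 84% tint moves each channel 84% toward 255:
  R: 161 + 0.84×(255−161) = 161 + 78.96 = 239.96 → 240
  G: 180 + 63 = 243 → 243
  B: 114 + 0.84×(255−114) = 114 + 118.44 = 232.44 → 232
rgb(240, 243, 232) = #f0f3e8.

#f0f3e8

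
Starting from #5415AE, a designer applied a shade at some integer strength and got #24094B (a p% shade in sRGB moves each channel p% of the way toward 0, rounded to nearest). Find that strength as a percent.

57%

#5415AE is rgb(84, 21, 174); #24094B is rgb(36, 9, 75).
On the B channel (widest range): 75 ≈ 174 + (p/100)(0 − 174), so p ≈ 100×(75 − 174)/(0 − 174) = -9900/-174 = 56.90.
p = 57 reproduces all three channels after rounding.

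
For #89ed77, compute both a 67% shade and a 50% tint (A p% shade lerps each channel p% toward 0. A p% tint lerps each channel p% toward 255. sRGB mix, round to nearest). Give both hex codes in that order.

#89ed77 is rgb(137, 237, 119).
67% shade:
  R: 137 − 91.79 = 45.21 → 45
  G: 237 − 158.79 = 78.21 → 78
  B: 119 + 0.67×(0−119) = 119 − 79.73 = 39.27 → 39
  → #2d4e27
50% tint:
  R: 137 + 59 = 196 → 196
  G: 237 + 9 = 246 → 246
  B: 119 + 0.5×(255−119) = 119 + 68 = 187 → 187
  → #c4f6bb

#2d4e27, #c4f6bb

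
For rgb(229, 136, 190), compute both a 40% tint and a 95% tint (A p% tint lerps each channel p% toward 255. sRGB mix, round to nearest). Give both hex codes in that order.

40% tint:
  R: 229 + 0.4×(255−229) = 229 + 10.4 = 239.4 → 239
  G: 136 + 0.4×(255−136) = 136 + 47.6 = 183.6 → 184
  B: 190 + 0.4×(255−190) = 190 + 26 = 216 → 216
  → #EFB8D8
95% tint:
  R: 229 + 24.7 = 253.7 → 254
  G: 136 + 113.05 = 249.05 → 249
  B: 190 + 0.95×(255−190) = 190 + 61.75 = 251.75 → 252
  → #FEF9FC

#EFB8D8, #FEF9FC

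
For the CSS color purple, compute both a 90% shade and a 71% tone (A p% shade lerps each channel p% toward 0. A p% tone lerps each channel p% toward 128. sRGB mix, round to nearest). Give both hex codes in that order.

#0d000d, #805b80

CSS purple is rgb(128, 0, 128).
90% shade:
  R: 128 − 115.2 = 12.8 → 13
  G: 0 + 0 = 0 → 0
  B: 128 − 115.2 = 12.8 → 13
  → #0d000d
71% tone:
  R: 128 + 0.71×(128−128) = 128 + 0 = 128 → 128
  G: 0 + 0.71×(128−0) = 0 + 90.88 = 90.88 → 91
  B: 128 + 0.71×(128−128) = 128 + 0 = 128 → 128
  → #805b80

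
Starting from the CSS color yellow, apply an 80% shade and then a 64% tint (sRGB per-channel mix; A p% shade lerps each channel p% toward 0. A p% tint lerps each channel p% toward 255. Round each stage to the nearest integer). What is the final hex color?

CSS yellow is rgb(255, 255, 0).
Per channel, c → c + 0.8(0 − c):
  R: 255 − 204 = 51 → 51
  G: 255 − 204 = 51 → 51
  B: 0 + 0.8×(0−0) = 0 + 0 = 0 → 0
After the shade: rgb(51, 51, 0) = #333300.
Per channel, c → c + 0.64(255 − c):
  R: 51 + 0.64×(255−51) = 51 + 130.56 = 181.56 → 182
  G: 51 + 0.64×(255−51) = 51 + 130.56 = 181.56 → 182
  B: 0 + 163.2 = 163.2 → 163
rgb(182, 182, 163) = #b6b6a3.

#b6b6a3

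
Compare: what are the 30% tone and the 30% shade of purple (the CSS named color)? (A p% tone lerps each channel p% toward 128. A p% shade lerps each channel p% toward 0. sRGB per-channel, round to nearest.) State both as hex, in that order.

CSS purple is rgb(128, 0, 128).
30% tone:
  R: 128 + 0 = 128 → 128
  G: 0 + 38.4 = 38.4 → 38
  B: 128 + 0 = 128 → 128
  → #802680
30% shade:
  R: 128 + 0.3×(0−128) = 128 − 38.4 = 89.6 → 90
  G: 0 + 0.3×(0−0) = 0 + 0 = 0 → 0
  B: 128 − 38.4 = 89.6 → 90
  → #5A005A

#802680, #5A005A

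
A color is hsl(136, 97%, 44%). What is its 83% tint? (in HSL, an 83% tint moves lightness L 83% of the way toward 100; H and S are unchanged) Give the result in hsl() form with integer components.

hsl(136, 97%, 90%)

L moves 83% from 44 toward 100: 44 + 46.48 = 90.48 → 90.
H and S are unchanged.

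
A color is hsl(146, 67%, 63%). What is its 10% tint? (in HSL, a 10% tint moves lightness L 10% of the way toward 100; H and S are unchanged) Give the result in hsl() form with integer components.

hsl(146, 67%, 67%)

L moves 10% from 63 toward 100: 63 + 3.7 = 66.7 → 67.
H and S are unchanged.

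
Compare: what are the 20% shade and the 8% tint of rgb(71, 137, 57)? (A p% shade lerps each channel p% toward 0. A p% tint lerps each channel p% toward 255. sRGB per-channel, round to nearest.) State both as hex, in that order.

#396e2e, #569249

20% shade:
  R: 71 + 0.2×(0−71) = 71 − 14.2 = 56.8 → 57
  G: 137 + 0.2×(0−137) = 137 − 27.4 = 109.6 → 110
  B: 57 + 0.2×(0−57) = 57 − 11.4 = 45.6 → 46
  → #396e2e
8% tint:
  R: 71 + 0.08×(255−71) = 71 + 14.72 = 85.72 → 86
  G: 137 + 9.44 = 146.44 → 146
  B: 57 + 0.08×(255−57) = 57 + 15.84 = 72.84 → 73
  → #569249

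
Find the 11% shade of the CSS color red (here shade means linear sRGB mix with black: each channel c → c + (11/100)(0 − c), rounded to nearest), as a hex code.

CSS red is rgb(255, 0, 0).
Lerp each channel 11% toward 0:
  R: 255 + 0.11×(0−255) = 255 − 28.05 = 226.95 → 227
  G: 0 + 0 = 0 → 0
  B: 0 + 0.11×(0−0) = 0 + 0 = 0 → 0
rgb(227, 0, 0) = #E30000.

#E30000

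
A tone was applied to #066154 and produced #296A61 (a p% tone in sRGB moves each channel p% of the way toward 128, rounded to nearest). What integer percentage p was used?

#066154 is rgb(6, 97, 84); #296A61 is rgb(41, 106, 97).
On the R channel (widest range): 41 ≈ 6 + (p/100)(128 − 6), so p ≈ 100×(41 − 6)/(128 − 6) = 3500/122 = 28.69.
p = 29 reproduces all three channels after rounding.

29%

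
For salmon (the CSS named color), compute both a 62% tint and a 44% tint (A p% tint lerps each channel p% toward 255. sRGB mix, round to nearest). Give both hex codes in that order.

#fdcfc9, #fcb8b0

CSS salmon is rgb(250, 128, 114).
62% tint:
  R: 250 + 3.1 = 253.1 → 253
  G: 128 + 78.74 = 206.74 → 207
  B: 114 + 87.42 = 201.42 → 201
  → #fdcfc9
44% tint:
  R: 250 + 0.44×(255−250) = 250 + 2.2 = 252.2 → 252
  G: 128 + 55.88 = 183.88 → 184
  B: 114 + 0.44×(255−114) = 114 + 62.04 = 176.04 → 176
  → #fcb8b0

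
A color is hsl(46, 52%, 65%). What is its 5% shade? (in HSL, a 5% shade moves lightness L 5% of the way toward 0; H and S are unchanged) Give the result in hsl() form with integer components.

L moves 5% from 65 toward 0: 65 − 3.25 = 61.75 → 62.
H and S are unchanged.

hsl(46, 52%, 62%)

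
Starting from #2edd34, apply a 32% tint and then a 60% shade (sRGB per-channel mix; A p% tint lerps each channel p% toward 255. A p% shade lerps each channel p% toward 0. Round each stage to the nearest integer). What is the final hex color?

#2edd34 is rgb(46, 221, 52).
A 32% tint moves each channel 32% toward 255:
  R: 46 + 66.88 = 112.88 → 113
  G: 221 + 0.32×(255−221) = 221 + 10.88 = 231.88 → 232
  B: 52 + 0.32×(255−52) = 52 + 64.96 = 116.96 → 117
After the tint: rgb(113, 232, 117) = #71e875.
A 60% shade moves each channel 60% toward 0:
  R: 113 + 0.6×(0−113) = 113 − 67.8 = 45.2 → 45
  G: 232 − 139.2 = 92.8 → 93
  B: 117 − 70.2 = 46.8 → 47
rgb(45, 93, 47) = #2d5d2f.

#2d5d2f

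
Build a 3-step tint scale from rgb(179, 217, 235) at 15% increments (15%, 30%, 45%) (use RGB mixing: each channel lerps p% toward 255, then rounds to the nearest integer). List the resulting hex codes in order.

#bedfee, #cae4f1, #d5eaf4

15%: (179 + 11.4 = 190.4→190, 217 + 5.7 = 222.7→223, 235 + 3 = 238→238) → #bedfee
30%: (179 + 22.8 = 201.8→202, 217 + 11.4 = 228.4→228, 235 + 6 = 241→241) → #cae4f1
45%: (179 + 34.2 = 213.2→213, 217 + 17.1 = 234.1→234, 235 + 9 = 244→244) → #d5eaf4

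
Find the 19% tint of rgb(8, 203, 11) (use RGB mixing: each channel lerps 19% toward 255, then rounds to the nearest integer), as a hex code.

#37d539

A 19% tint moves each channel 19% toward 255:
  R: 8 + 0.19×(255−8) = 8 + 46.93 = 54.93 → 55
  G: 203 + 9.88 = 212.88 → 213
  B: 11 + 46.36 = 57.36 → 57
rgb(55, 213, 57) = #37d539.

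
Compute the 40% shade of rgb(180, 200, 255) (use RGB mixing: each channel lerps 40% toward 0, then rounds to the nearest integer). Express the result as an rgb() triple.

Lerp each channel 40% toward 0:
  R: 180 − 72 = 108 → 108
  G: 200 + 0.4×(0−200) = 200 − 80 = 120 → 120
  B: 255 − 102 = 153 → 153

rgb(108, 120, 153)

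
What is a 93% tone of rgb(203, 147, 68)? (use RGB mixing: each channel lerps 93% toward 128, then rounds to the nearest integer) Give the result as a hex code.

#85817C

A 93% tone moves each channel 93% toward 128:
  R: 203 − 69.75 = 133.25 → 133
  G: 147 + 0.93×(128−147) = 147 − 17.67 = 129.33 → 129
  B: 68 + 55.8 = 123.8 → 124
rgb(133, 129, 124) = #85817C.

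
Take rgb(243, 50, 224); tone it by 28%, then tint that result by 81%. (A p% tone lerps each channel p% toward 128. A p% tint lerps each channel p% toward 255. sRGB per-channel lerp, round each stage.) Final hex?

#F7DCF4

A 28% tone moves each channel 28% toward 128:
  R: 243 − 32.2 = 210.8 → 211
  G: 50 + 0.28×(128−50) = 50 + 21.84 = 71.84 → 72
  B: 224 + 0.28×(128−224) = 224 − 26.88 = 197.12 → 197
After the tone: rgb(211, 72, 197) = #D348C5.
Lerp each channel 81% toward 255:
  R: 211 + 0.81×(255−211) = 211 + 35.64 = 246.64 → 247
  G: 72 + 0.81×(255−72) = 72 + 148.23 = 220.23 → 220
  B: 197 + 0.81×(255−197) = 197 + 46.98 = 243.98 → 244
rgb(247, 220, 244) = #F7DCF4.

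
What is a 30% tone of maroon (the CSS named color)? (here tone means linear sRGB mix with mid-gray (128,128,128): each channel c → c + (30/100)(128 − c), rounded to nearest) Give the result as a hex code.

CSS maroon is rgb(128, 0, 0).
A 30% tone moves each channel 30% toward 128:
  R: 128 + 0 = 128 → 128
  G: 0 + 0.3×(128−0) = 0 + 38.4 = 38.4 → 38
  B: 0 + 0.3×(128−0) = 0 + 38.4 = 38.4 → 38
rgb(128, 38, 38) = #802626.

#802626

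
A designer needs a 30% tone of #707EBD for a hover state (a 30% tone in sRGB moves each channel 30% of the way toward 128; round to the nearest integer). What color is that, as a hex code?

#757FAB

#707EBD is rgb(112, 126, 189).
Lerp each channel 30% toward 128:
  R: 112 + 0.3×(128−112) = 112 + 4.8 = 116.8 → 117
  G: 126 + 0.3×(128−126) = 126 + 0.6 = 126.6 → 127
  B: 189 + 0.3×(128−189) = 189 − 18.3 = 170.7 → 171
rgb(117, 127, 171) = #757FAB.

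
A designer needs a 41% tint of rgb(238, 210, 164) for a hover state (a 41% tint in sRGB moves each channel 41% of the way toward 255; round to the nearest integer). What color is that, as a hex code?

#f5e4c9

Per channel, c → c + 0.41(255 − c):
  R: 238 + 6.97 = 244.97 → 245
  G: 210 + 18.45 = 228.45 → 228
  B: 164 + 37.31 = 201.31 → 201
rgb(245, 228, 201) = #f5e4c9.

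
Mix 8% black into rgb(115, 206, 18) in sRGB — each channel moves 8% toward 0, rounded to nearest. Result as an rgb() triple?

rgb(106, 190, 17)

Per channel, c → c + 0.08(0 − c):
  R: 115 − 9.2 = 105.8 → 106
  G: 206 + 0.08×(0−206) = 206 − 16.48 = 189.52 → 190
  B: 18 + 0.08×(0−18) = 18 − 1.44 = 16.56 → 17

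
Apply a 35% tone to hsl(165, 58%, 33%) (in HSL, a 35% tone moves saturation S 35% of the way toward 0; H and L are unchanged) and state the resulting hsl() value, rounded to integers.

hsl(165, 38%, 33%)

S moves 35% from 58 toward 0: 58 − 20.3 = 37.7 → 38.
H and L are unchanged.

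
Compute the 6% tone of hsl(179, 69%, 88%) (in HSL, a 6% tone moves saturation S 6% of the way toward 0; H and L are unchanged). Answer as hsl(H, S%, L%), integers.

hsl(179, 65%, 88%)

S moves 6% from 69 toward 0: 69 − 4.14 = 64.86 → 65.
H and L are unchanged.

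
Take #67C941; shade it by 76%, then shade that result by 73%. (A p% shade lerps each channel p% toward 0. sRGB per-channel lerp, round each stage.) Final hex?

#070D04

#67C941 is rgb(103, 201, 65).
A 76% shade moves each channel 76% toward 0:
  R: 103 + 0.76×(0−103) = 103 − 78.28 = 24.72 → 25
  G: 201 + 0.76×(0−201) = 201 − 152.76 = 48.24 → 48
  B: 65 + 0.76×(0−65) = 65 − 49.4 = 15.6 → 16
After the shade: rgb(25, 48, 16) = #193010.
A 73% shade moves each channel 73% toward 0:
  R: 25 + 0.73×(0−25) = 25 − 18.25 = 6.75 → 7
  G: 48 + 0.73×(0−48) = 48 − 35.04 = 12.96 → 13
  B: 16 − 11.68 = 4.32 → 4
rgb(7, 13, 4) = #070D04.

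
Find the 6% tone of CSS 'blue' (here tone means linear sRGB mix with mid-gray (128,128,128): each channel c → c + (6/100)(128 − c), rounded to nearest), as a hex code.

#0808f7

CSS blue is rgb(0, 0, 255).
A 6% tone moves each channel 6% toward 128:
  R: 0 + 7.68 = 7.68 → 8
  G: 0 + 7.68 = 7.68 → 8
  B: 255 − 7.62 = 247.38 → 247
rgb(8, 8, 247) = #0808f7.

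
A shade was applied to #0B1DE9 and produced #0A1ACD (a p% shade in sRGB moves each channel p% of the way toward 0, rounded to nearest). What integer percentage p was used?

12%

#0B1DE9 is rgb(11, 29, 233); #0A1ACD is rgb(10, 26, 205).
On the B channel (widest range): 205 ≈ 233 + (p/100)(0 − 233), so p ≈ 100×(205 − 233)/(0 − 233) = -2800/-233 = 12.02.
p = 12 reproduces all three channels after rounding.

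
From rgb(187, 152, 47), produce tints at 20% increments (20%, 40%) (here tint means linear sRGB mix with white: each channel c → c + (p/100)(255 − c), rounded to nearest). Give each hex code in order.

20%: (187 + 13.6 = 200.6→201, 152 + 20.6 = 172.6→173, 47 + 41.6 = 88.6→89) → #C9AD59
40%: (187 + 27.2 = 214.2→214, 152 + 41.2 = 193.2→193, 47 + 83.2 = 130.2→130) → #D6C182

#C9AD59, #D6C182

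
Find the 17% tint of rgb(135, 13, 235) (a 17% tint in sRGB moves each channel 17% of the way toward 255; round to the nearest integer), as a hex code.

#9B36EE

A 17% tint moves each channel 17% toward 255:
  R: 135 + 0.17×(255−135) = 135 + 20.4 = 155.4 → 155
  G: 13 + 41.14 = 54.14 → 54
  B: 235 + 3.4 = 238.4 → 238
rgb(155, 54, 238) = #9B36EE.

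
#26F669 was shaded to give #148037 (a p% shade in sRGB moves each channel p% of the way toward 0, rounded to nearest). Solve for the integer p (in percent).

48%

#26F669 is rgb(38, 246, 105); #148037 is rgb(20, 128, 55).
On the G channel (widest range): 128 ≈ 246 + (p/100)(0 − 246), so p ≈ 100×(128 − 246)/(0 − 246) = -11800/-246 = 47.97.
p = 48 reproduces all three channels after rounding.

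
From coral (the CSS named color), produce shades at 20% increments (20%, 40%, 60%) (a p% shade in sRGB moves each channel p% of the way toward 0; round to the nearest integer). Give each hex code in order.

#cc6640, #994c30, #663320

CSS coral is rgb(255, 127, 80).
20%: (255 − 51 = 204→204, 127 − 25.4 = 101.6→102, 80 − 16 = 64→64) → #cc6640
40%: (255 − 102 = 153→153, 127 − 50.8 = 76.2→76, 80 − 32 = 48→48) → #994c30
60%: (255 − 153 = 102→102, 127 − 76.2 = 50.8→51, 80 − 48 = 32→32) → #663320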